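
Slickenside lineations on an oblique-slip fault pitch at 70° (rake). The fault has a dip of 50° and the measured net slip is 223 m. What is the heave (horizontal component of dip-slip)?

dip-slip = net slip × sin(rake) = 223 m × sin(70°) = 209.6 m
heave = dip-slip × cos(dip) = 209.6 × cos(50°) = 135 m

135 m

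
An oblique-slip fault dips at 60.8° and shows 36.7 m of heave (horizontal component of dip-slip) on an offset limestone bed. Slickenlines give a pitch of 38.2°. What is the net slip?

122 m

dip-slip = heave / cos(dip) = 36.7 / cos(60.8°) = 75.23 m
net slip = dip-slip / sin(rake) = 75.23 / sin(38.2°) = 122 m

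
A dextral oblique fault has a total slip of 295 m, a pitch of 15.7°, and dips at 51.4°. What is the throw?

dip-slip = net slip × sin(rake) = 295 m × sin(15.7°) = 79.83 m
throw = dip-slip × sin(dip) = 79.83 × sin(51.4°) = 62.4 m

62.4 m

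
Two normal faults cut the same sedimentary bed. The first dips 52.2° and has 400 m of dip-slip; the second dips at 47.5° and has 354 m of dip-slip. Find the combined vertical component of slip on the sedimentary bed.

throw_A = 400 × sin(52.2°) = 316.1 m
throw_B = 354 × sin(47.5°) = 261 m
total = 316.1 + 261 = 577 m

577 m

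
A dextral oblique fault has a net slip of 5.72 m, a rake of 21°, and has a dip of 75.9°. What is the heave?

dip-slip = net slip × sin(rake) = 5.72 m × sin(21°) = 2.050 m
heave = dip-slip × cos(dip) = 2.050 × cos(75.9°) = 0.499 m

0.499 m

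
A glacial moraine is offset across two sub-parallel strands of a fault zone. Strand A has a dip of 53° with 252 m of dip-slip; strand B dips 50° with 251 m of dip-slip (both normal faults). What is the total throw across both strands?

throw_A = 252 × sin(53°) = 201.3 m
throw_B = 251 × sin(50°) = 192.3 m
total = 201.3 + 192.3 = 394 m

394 m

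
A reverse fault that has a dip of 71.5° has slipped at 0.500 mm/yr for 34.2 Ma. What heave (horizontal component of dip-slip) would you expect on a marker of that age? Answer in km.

5.43 km

dip-slip = rate × time = 0.500 mm/yr × 34.2 Ma = 17100 m
heave = dip-slip × cos(dip) = 17100 × cos(71.5°) = 5430 m = 5.43 km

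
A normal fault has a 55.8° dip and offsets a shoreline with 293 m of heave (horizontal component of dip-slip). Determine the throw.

throw = heave × tan(dip) = 293 × tan(55.8°) = 431 m

431 m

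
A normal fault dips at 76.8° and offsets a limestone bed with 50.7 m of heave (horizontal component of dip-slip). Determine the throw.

throw = heave × tan(dip) = 50.7 × tan(76.8°) = 216 m

216 m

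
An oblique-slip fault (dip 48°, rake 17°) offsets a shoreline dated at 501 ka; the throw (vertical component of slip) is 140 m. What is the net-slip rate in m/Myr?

1290 m/Myr

dip-slip = throw / sin(dip) = 140 / sin(48°) = 188.4 m
net slip = dip-slip / sin(rake) = 188.4 / sin(17°) = 644.3 m
rate = 644.3 m / 501 ka = 0.00129 m/yr = 1290 m/Myr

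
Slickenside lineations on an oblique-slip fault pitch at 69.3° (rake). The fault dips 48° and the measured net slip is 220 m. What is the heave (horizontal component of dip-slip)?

dip-slip = net slip × sin(rake) = 220 m × sin(69.3°) = 205.8 m
heave = dip-slip × cos(dip) = 205.8 × cos(48°) = 138 m

138 m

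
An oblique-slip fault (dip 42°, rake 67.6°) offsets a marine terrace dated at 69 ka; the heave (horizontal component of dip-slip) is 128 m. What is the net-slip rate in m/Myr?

2700 m/Myr

dip-slip = heave / cos(dip) = 128 / cos(42°) = 172.2 m
net slip = dip-slip / sin(rake) = 172.2 / sin(67.6°) = 186.3 m
rate = 186.3 m / 69 ka = 0.00270 m/yr = 2700 m/Myr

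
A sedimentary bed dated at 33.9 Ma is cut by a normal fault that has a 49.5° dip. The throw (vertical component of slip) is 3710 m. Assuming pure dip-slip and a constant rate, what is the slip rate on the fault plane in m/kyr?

dip-slip = throw / sin(dip) = 3710 m / sin(49.5°) = 4879 m
rate = 4879 m / 33.9 Ma = 0.000144 m/yr = 0.144 m/kyr

0.144 m/kyr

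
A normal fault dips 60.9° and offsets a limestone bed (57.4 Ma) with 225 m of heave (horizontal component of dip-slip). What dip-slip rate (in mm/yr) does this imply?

0.00806 mm/yr

dip-slip = heave / cos(dip) = 225 m / cos(60.9°) = 462.6 m
rate = 462.6 m / 57.4 Ma = 0.00000806 m/yr = 0.00806 mm/yr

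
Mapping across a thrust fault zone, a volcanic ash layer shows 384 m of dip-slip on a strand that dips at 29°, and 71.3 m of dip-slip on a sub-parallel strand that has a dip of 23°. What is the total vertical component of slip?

throw_A = 384 × sin(29°) = 186.2 m
throw_B = 71.3 × sin(23°) = 27.86 m
total = 186.2 + 27.86 = 214 m

214 m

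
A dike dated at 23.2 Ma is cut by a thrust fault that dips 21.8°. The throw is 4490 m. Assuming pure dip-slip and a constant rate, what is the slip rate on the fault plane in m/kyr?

dip-slip = throw / sin(dip) = 4490 m / sin(21.8°) = 12090 m
rate = 12090 m / 23.2 Ma = 0.000521 m/yr = 0.521 m/kyr

0.521 m/kyr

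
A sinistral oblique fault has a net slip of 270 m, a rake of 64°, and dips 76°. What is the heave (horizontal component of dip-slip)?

dip-slip = net slip × sin(rake) = 270 m × sin(64°) = 242.7 m
heave = dip-slip × cos(dip) = 242.7 × cos(76°) = 58.7 m

58.7 m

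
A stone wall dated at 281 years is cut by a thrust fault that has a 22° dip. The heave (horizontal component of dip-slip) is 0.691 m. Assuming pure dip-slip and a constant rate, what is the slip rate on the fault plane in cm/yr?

dip-slip = heave / cos(dip) = 0.691 m / cos(22°) = 0.7453 m
rate = 0.7453 m / 281 years = 0.00265 m/yr = 0.265 cm/yr

0.265 cm/yr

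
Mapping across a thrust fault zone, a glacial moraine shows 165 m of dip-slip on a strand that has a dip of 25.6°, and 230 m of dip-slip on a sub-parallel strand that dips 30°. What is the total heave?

348 m

heave_A = 165 × cos(25.6°) = 148.8 m
heave_B = 230 × cos(30°) = 199.2 m
total = 148.8 + 199.2 = 348 m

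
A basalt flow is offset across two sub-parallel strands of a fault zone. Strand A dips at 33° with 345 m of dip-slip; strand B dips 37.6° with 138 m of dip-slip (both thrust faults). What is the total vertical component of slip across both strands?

throw_A = 345 × sin(33°) = 187.9 m
throw_B = 138 × sin(37.6°) = 84.20 m
total = 187.9 + 84.20 = 272 m

272 m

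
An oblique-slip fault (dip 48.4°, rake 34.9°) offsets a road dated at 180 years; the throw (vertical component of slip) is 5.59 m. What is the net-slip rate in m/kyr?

72.6 m/kyr

dip-slip = throw / sin(dip) = 5.59 / sin(48.4°) = 7.475 m
net slip = dip-slip / sin(rake) = 7.475 / sin(34.9°) = 13.07 m
rate = 13.07 m / 180 years = 0.0726 m/yr = 72.6 m/kyr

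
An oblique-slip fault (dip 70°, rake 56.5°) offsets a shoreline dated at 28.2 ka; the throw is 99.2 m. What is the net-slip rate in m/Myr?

dip-slip = throw / sin(dip) = 99.2 / sin(70°) = 105.6 m
net slip = dip-slip / sin(rake) = 105.6 / sin(56.5°) = 126.6 m
rate = 126.6 m / 28.2 ka = 0.00449 m/yr = 4490 m/Myr

4490 m/Myr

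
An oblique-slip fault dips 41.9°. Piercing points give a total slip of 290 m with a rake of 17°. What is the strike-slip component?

277 m

strike-slip = net slip × cos(rake) = 290 m × cos(17°) = 277 m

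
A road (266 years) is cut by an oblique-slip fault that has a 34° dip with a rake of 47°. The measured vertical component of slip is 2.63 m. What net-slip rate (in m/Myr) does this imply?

24200 m/Myr

dip-slip = throw / sin(dip) = 2.63 / sin(34°) = 4.703 m
net slip = dip-slip / sin(rake) = 4.703 / sin(47°) = 6.431 m
rate = 6.431 m / 266 years = 0.0242 m/yr = 24200 m/Myr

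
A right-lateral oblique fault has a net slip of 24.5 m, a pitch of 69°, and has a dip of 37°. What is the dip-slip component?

dip-slip = net slip × sin(rake) = 24.5 m × sin(69°) = 22.9 m

22.9 m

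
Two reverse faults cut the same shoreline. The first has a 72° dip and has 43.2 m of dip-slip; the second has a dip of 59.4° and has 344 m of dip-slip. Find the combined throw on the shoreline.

337 m

throw_A = 43.2 × sin(72°) = 41.09 m
throw_B = 344 × sin(59.4°) = 296.1 m
total = 41.09 + 296.1 = 337 m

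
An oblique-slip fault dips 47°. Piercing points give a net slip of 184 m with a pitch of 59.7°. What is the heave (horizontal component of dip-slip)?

108 m

dip-slip = net slip × sin(rake) = 184 m × sin(59.7°) = 158.9 m
heave = dip-slip × cos(dip) = 158.9 × cos(47°) = 108 m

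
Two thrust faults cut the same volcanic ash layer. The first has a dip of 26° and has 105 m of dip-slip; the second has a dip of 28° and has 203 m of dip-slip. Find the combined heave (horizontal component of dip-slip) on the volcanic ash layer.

274 m

heave_A = 105 × cos(26°) = 94.37 m
heave_B = 203 × cos(28°) = 179.2 m
total = 94.37 + 179.2 = 274 m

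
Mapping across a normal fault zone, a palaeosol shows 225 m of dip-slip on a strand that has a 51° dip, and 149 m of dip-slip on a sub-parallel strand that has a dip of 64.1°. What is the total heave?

207 m

heave_A = 225 × cos(51°) = 141.6 m
heave_B = 149 × cos(64.1°) = 65.08 m
total = 141.6 + 65.08 = 207 m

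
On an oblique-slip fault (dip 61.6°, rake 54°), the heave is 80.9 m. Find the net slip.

210 m

dip-slip = heave / cos(dip) = 80.9 / cos(61.6°) = 170.1 m
net slip = dip-slip / sin(rake) = 170.1 / sin(54°) = 210 m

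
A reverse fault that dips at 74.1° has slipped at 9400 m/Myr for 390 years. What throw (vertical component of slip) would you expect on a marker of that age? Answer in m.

3.53 m

dip-slip = rate × time = 9400 m/Myr × 390 years = 3.666 m
throw = dip-slip × sin(dip) = 3.666 × sin(74.1°) = 3.53 m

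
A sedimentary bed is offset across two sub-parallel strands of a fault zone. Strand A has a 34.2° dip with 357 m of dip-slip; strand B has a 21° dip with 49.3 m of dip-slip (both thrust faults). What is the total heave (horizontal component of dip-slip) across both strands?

heave_A = 357 × cos(34.2°) = 295.3 m
heave_B = 49.3 × cos(21°) = 46.03 m
total = 295.3 + 46.03 = 341 m

341 m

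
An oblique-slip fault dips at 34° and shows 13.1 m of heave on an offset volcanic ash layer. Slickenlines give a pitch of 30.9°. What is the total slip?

30.8 m

dip-slip = heave / cos(dip) = 13.1 / cos(34°) = 15.80 m
net slip = dip-slip / sin(rake) = 15.80 / sin(30.9°) = 30.8 m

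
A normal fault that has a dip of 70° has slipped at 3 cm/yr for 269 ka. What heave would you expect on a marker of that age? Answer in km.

dip-slip = rate × time = 3 cm/yr × 269 ka = 8070 m
heave = dip-slip × cos(dip) = 8070 × cos(70°) = 2760 m = 2.76 km

2.76 km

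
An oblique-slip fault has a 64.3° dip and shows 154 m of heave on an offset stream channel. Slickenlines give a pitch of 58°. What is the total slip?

dip-slip = heave / cos(dip) = 154 / cos(64.3°) = 355.1 m
net slip = dip-slip / sin(rake) = 355.1 / sin(58°) = 419 m

419 m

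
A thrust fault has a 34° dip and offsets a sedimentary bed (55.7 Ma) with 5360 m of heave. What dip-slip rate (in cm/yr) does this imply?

dip-slip = heave / cos(dip) = 5360 m / cos(34°) = 6465 m
rate = 6465 m / 55.7 Ma = 0.000116 m/yr = 0.0116 cm/yr

0.0116 cm/yr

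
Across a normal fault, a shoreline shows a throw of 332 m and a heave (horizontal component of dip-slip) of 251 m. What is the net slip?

net slip = √(throw² + heave²) = √(332² + 251²) = 416 m

416 m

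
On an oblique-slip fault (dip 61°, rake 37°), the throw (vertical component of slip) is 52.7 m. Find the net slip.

dip-slip = throw / sin(dip) = 52.7 / sin(61°) = 60.25 m
net slip = dip-slip / sin(rake) = 60.25 / sin(37°) = 100 m

100 m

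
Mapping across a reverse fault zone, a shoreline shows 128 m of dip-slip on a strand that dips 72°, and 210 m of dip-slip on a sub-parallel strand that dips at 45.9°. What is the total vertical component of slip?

throw_A = 128 × sin(72°) = 121.7 m
throw_B = 210 × sin(45.9°) = 150.8 m
total = 121.7 + 150.8 = 273 m

273 m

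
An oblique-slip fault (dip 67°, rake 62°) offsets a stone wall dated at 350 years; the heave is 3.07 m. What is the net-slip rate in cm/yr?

dip-slip = heave / cos(dip) = 3.07 / cos(67°) = 7.857 m
net slip = dip-slip / sin(rake) = 7.857 / sin(62°) = 8.899 m
rate = 8.899 m / 350 years = 0.0254 m/yr = 2.54 cm/yr

2.54 cm/yr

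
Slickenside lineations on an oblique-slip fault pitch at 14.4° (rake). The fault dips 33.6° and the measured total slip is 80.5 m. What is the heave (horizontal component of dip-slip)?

dip-slip = net slip × sin(rake) = 80.5 m × sin(14.4°) = 20.02 m
heave = dip-slip × cos(dip) = 20.02 × cos(33.6°) = 16.7 m

16.7 m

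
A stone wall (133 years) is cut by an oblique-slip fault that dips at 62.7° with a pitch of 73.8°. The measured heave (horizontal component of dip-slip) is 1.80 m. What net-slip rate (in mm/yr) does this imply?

30.7 mm/yr

dip-slip = heave / cos(dip) = 1.80 / cos(62.7°) = 3.925 m
net slip = dip-slip / sin(rake) = 3.925 / sin(73.8°) = 4.087 m
rate = 4.087 m / 133 years = 0.0307 m/yr = 30.7 mm/yr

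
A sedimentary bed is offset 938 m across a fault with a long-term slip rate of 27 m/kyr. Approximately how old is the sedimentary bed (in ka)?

34.7 ka

age = offset / rate = 938 m / (27 m/kyr) = 34700 yr = 34.7 ka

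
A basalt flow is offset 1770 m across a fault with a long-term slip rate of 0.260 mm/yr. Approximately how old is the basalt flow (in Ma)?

age = offset / rate = 1770 m / (0.260 mm/yr) = 6.81e+06 yr = 6.81 Ma

6.81 Ma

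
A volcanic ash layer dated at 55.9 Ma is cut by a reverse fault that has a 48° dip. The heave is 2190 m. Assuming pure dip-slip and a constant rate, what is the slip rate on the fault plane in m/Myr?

58.5 m/Myr

dip-slip = heave / cos(dip) = 2190 m / cos(48°) = 3273 m
rate = 3273 m / 55.9 Ma = 0.0000585 m/yr = 58.5 m/Myr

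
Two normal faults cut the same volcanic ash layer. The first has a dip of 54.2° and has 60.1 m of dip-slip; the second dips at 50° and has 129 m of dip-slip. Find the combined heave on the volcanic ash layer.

heave_A = 60.1 × cos(54.2°) = 35.16 m
heave_B = 129 × cos(50°) = 82.92 m
total = 35.16 + 82.92 = 118 m

118 m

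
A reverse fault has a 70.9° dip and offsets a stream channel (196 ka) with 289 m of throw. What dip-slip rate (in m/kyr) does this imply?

dip-slip = throw / sin(dip) = 289 m / sin(70.9°) = 305.8 m
rate = 305.8 m / 196 ka = 0.00156 m/yr = 1.56 m/kyr

1.56 m/kyr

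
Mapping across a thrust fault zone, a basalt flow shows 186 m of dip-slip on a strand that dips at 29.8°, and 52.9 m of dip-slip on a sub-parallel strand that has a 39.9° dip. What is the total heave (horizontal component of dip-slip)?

heave_A = 186 × cos(29.8°) = 161.4 m
heave_B = 52.9 × cos(39.9°) = 40.58 m
total = 161.4 + 40.58 = 202 m

202 m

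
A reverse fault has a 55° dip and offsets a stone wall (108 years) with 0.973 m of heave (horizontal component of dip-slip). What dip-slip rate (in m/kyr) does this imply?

15.7 m/kyr

dip-slip = heave / cos(dip) = 0.973 m / cos(55°) = 1.696 m
rate = 1.696 m / 108 years = 0.0157 m/yr = 15.7 m/kyr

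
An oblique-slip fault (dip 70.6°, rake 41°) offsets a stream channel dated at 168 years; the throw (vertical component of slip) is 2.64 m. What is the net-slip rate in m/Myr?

dip-slip = throw / sin(dip) = 2.64 / sin(70.6°) = 2.799 m
net slip = dip-slip / sin(rake) = 2.799 / sin(41°) = 4.266 m
rate = 4.266 m / 168 years = 0.0254 m/yr = 25400 m/Myr

25400 m/Myr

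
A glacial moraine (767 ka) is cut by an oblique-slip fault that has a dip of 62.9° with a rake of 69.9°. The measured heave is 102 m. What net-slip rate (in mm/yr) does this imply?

0.311 mm/yr

dip-slip = heave / cos(dip) = 102 / cos(62.9°) = 223.9 m
net slip = dip-slip / sin(rake) = 223.9 / sin(69.9°) = 238.4 m
rate = 238.4 m / 767 ka = 0.000311 m/yr = 0.311 mm/yr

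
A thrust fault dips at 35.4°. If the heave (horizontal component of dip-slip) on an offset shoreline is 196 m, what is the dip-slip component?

240 m

dip-slip = heave / cos(dip) = 196 / cos(35.4°) = 240 m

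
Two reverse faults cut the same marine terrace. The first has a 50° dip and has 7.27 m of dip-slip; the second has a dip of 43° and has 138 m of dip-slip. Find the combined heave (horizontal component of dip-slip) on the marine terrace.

heave_A = 7.27 × cos(50°) = 4.673 m
heave_B = 138 × cos(43°) = 100.9 m
total = 4.673 + 100.9 = 106 m

106 m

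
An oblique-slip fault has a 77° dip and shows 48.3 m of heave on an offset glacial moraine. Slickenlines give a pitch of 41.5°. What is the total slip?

dip-slip = heave / cos(dip) = 48.3 / cos(77°) = 214.7 m
net slip = dip-slip / sin(rake) = 214.7 / sin(41.5°) = 324 m

324 m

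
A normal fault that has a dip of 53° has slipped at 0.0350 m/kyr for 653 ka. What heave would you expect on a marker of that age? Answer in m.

13.8 m

dip-slip = rate × time = 0.0350 m/kyr × 653 ka = 22.86 m
heave = dip-slip × cos(dip) = 22.86 × cos(53°) = 13.8 m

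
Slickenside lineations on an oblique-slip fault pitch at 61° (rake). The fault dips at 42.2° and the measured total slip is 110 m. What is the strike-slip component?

strike-slip = net slip × cos(rake) = 110 m × cos(61°) = 53.3 m

53.3 m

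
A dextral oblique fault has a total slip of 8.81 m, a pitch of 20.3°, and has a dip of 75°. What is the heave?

dip-slip = net slip × sin(rake) = 8.81 m × sin(20.3°) = 3.057 m
heave = dip-slip × cos(dip) = 3.057 × cos(75°) = 0.791 m

0.791 m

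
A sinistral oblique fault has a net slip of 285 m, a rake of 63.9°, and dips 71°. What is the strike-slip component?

125 m

strike-slip = net slip × cos(rake) = 285 m × cos(63.9°) = 125 m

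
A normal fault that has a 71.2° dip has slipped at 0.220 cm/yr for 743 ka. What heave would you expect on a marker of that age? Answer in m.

527 m

dip-slip = rate × time = 0.220 cm/yr × 743 ka = 1635 m
heave = dip-slip × cos(dip) = 1635 × cos(71.2°) = 527 m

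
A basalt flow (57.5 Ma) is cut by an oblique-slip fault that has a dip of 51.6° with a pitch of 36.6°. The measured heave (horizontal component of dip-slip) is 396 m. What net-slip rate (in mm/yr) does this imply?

0.0186 mm/yr

dip-slip = heave / cos(dip) = 396 / cos(51.6°) = 637.5 m
net slip = dip-slip / sin(rake) = 637.5 / sin(36.6°) = 1069 m
rate = 1069 m / 57.5 Ma = 0.0000186 m/yr = 0.0186 mm/yr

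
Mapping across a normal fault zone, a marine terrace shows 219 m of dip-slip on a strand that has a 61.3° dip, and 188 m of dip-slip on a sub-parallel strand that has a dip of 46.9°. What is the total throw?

throw_A = 219 × sin(61.3°) = 192.1 m
throw_B = 188 × sin(46.9°) = 137.3 m
total = 192.1 + 137.3 = 329 m

329 m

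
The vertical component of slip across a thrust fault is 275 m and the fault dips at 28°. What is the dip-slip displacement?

dip-slip = throw / sin(dip) = 275 / sin(28°) = 586 m

586 m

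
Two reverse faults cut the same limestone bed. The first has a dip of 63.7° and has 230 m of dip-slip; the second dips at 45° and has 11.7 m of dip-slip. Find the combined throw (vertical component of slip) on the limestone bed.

214 m

throw_A = 230 × sin(63.7°) = 206.2 m
throw_B = 11.7 × sin(45°) = 8.273 m
total = 206.2 + 8.273 = 214 m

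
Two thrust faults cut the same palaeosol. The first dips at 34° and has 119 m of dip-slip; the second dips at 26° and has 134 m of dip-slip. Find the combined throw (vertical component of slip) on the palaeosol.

125 m

throw_A = 119 × sin(34°) = 66.54 m
throw_B = 134 × sin(26°) = 58.74 m
total = 66.54 + 58.74 = 125 m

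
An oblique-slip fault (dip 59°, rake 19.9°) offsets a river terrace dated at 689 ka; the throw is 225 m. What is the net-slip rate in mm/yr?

1.12 mm/yr

dip-slip = throw / sin(dip) = 225 / sin(59°) = 262.5 m
net slip = dip-slip / sin(rake) = 262.5 / sin(19.9°) = 771.2 m
rate = 771.2 m / 689 ka = 0.00112 m/yr = 1.12 mm/yr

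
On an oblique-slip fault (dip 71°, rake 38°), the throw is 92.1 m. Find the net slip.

dip-slip = throw / sin(dip) = 92.1 / sin(71°) = 97.41 m
net slip = dip-slip / sin(rake) = 97.41 / sin(38°) = 158 m

158 m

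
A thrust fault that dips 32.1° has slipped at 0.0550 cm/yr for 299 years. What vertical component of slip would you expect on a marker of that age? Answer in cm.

dip-slip = rate × time = 0.0550 cm/yr × 299 years = 0.1645 m
throw = dip-slip × sin(dip) = 0.1645 × sin(32.1°) = 0.0874 m = 8.74 cm

8.74 cm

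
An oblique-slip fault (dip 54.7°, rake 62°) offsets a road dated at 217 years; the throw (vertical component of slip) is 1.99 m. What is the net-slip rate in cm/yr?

dip-slip = throw / sin(dip) = 1.99 / sin(54.7°) = 2.438 m
net slip = dip-slip / sin(rake) = 2.438 / sin(62°) = 2.762 m
rate = 2.762 m / 217 years = 0.0127 m/yr = 1.27 cm/yr

1.27 cm/yr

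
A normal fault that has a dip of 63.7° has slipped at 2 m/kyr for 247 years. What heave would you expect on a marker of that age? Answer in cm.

dip-slip = rate × time = 2 m/kyr × 247 years = 0.4940 m
heave = dip-slip × cos(dip) = 0.4940 × cos(63.7°) = 0.219 m = 21.9 cm

21.9 cm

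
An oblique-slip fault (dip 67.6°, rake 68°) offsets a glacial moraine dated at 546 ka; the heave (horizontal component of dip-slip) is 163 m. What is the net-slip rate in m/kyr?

dip-slip = heave / cos(dip) = 163 / cos(67.6°) = 427.7 m
net slip = dip-slip / sin(rake) = 427.7 / sin(68°) = 461.3 m
rate = 461.3 m / 546 ka = 0.000845 m/yr = 0.845 m/kyr

0.845 m/kyr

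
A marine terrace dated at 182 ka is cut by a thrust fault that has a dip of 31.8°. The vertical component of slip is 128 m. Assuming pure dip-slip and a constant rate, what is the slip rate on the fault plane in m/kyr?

dip-slip = throw / sin(dip) = 128 m / sin(31.8°) = 242.9 m
rate = 242.9 m / 182 ka = 0.00133 m/yr = 1.33 m/kyr

1.33 m/kyr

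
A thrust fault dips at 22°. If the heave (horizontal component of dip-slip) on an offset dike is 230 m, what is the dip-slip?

248 m

dip-slip = heave / cos(dip) = 230 / cos(22°) = 248 m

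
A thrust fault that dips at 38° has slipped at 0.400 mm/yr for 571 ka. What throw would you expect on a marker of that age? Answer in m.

141 m

dip-slip = rate × time = 0.400 mm/yr × 571 ka = 228.4 m
throw = dip-slip × sin(dip) = 228.4 × sin(38°) = 141 m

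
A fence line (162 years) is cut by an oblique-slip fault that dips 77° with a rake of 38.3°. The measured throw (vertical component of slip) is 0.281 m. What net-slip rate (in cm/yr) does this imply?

0.287 cm/yr

dip-slip = throw / sin(dip) = 0.281 / sin(77°) = 0.2884 m
net slip = dip-slip / sin(rake) = 0.2884 / sin(38.3°) = 0.4653 m
rate = 0.4653 m / 162 years = 0.00287 m/yr = 0.287 cm/yr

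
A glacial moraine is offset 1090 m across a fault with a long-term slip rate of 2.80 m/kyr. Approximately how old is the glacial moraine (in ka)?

389 ka

age = offset / rate = 1090 m / (2.80 m/kyr) = 389000 yr = 389 ka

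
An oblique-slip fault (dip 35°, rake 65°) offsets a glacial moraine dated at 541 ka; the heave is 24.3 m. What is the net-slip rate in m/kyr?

dip-slip = heave / cos(dip) = 24.3 / cos(35°) = 29.66 m
net slip = dip-slip / sin(rake) = 29.66 / sin(65°) = 32.73 m
rate = 32.73 m / 541 ka = 0.0000605 m/yr = 0.0605 m/kyr

0.0605 m/kyr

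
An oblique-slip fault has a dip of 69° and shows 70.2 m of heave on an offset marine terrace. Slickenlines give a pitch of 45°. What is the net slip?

dip-slip = heave / cos(dip) = 70.2 / cos(69°) = 195.9 m
net slip = dip-slip / sin(rake) = 195.9 / sin(45°) = 277 m

277 m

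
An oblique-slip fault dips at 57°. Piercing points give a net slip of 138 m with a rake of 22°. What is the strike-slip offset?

strike-slip = net slip × cos(rake) = 138 m × cos(22°) = 128 m

128 m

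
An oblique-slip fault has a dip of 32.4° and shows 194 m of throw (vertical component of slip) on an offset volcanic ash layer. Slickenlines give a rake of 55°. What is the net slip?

442 m

dip-slip = throw / sin(dip) = 194 / sin(32.4°) = 362.1 m
net slip = dip-slip / sin(rake) = 362.1 / sin(55°) = 442 m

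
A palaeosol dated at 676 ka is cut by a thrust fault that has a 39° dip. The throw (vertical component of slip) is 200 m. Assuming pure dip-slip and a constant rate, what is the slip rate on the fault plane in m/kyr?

dip-slip = throw / sin(dip) = 200 m / sin(39°) = 317.8 m
rate = 317.8 m / 676 ka = 0.000470 m/yr = 0.470 m/kyr

0.470 m/kyr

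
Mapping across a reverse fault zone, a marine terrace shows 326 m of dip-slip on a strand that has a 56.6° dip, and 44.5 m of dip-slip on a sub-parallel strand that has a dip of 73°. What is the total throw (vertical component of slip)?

315 m

throw_A = 326 × sin(56.6°) = 272.2 m
throw_B = 44.5 × sin(73°) = 42.56 m
total = 272.2 + 42.56 = 315 m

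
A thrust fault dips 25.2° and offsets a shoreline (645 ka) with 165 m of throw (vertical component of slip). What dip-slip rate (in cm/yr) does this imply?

dip-slip = throw / sin(dip) = 165 m / sin(25.2°) = 387.5 m
rate = 387.5 m / 645 ka = 0.000601 m/yr = 0.0601 cm/yr

0.0601 cm/yr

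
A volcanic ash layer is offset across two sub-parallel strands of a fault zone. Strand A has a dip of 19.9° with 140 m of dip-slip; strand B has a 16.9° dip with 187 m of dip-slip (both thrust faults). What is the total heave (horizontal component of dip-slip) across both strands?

heave_A = 140 × cos(19.9°) = 131.6 m
heave_B = 187 × cos(16.9°) = 178.9 m
total = 131.6 + 178.9 = 311 m

311 m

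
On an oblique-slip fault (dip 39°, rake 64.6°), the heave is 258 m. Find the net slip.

368 m

dip-slip = heave / cos(dip) = 258 / cos(39°) = 332 m
net slip = dip-slip / sin(rake) = 332 / sin(64.6°) = 368 m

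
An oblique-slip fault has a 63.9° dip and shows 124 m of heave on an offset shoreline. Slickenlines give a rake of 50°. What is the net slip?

dip-slip = heave / cos(dip) = 124 / cos(63.9°) = 281.9 m
net slip = dip-slip / sin(rake) = 281.9 / sin(50°) = 368 m

368 m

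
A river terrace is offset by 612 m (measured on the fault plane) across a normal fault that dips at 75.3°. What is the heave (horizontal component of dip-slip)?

155 m

heave = dip-slip × cos(dip) = 612 m × cos(75.3°) = 155 m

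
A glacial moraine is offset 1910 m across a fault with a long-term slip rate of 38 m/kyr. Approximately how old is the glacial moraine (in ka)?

50.3 ka

age = offset / rate = 1910 m / (38 m/kyr) = 50300 yr = 50.3 ka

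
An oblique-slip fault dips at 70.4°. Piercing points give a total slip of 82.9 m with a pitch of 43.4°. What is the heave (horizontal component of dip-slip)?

dip-slip = net slip × sin(rake) = 82.9 m × sin(43.4°) = 56.96 m
heave = dip-slip × cos(dip) = 56.96 × cos(70.4°) = 19.1 m

19.1 m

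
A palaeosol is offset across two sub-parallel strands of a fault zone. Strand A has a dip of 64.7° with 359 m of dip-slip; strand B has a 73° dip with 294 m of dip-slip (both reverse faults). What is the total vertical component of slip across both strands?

throw_A = 359 × sin(64.7°) = 324.6 m
throw_B = 294 × sin(73°) = 281.2 m
total = 324.6 + 281.2 = 606 m

606 m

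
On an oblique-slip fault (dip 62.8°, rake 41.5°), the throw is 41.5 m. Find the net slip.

70.4 m

dip-slip = throw / sin(dip) = 41.5 / sin(62.8°) = 46.66 m
net slip = dip-slip / sin(rake) = 46.66 / sin(41.5°) = 70.4 m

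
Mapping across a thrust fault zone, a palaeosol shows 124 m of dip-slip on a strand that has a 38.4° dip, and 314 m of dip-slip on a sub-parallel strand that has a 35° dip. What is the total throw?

throw_A = 124 × sin(38.4°) = 77.02 m
throw_B = 314 × sin(35°) = 180.1 m
total = 77.02 + 180.1 = 257 m

257 m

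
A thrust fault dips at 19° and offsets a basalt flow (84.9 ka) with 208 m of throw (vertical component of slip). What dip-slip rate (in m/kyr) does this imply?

dip-slip = throw / sin(dip) = 208 m / sin(19°) = 638.9 m
rate = 638.9 m / 84.9 ka = 0.00753 m/yr = 7.53 m/kyr

7.53 m/kyr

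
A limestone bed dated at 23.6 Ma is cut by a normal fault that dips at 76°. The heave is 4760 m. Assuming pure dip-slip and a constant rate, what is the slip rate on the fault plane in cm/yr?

dip-slip = heave / cos(dip) = 4760 m / cos(76°) = 19680 m
rate = 19680 m / 23.6 Ma = 0.000834 m/yr = 0.0834 cm/yr

0.0834 cm/yr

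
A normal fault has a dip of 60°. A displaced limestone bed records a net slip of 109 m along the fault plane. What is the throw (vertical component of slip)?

throw = dip-slip × sin(dip) = 109 m × sin(60°) = 94.4 m

94.4 m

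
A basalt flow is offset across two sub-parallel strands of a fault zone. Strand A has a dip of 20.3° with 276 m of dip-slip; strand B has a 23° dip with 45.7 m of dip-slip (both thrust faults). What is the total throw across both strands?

throw_A = 276 × sin(20.3°) = 95.75 m
throw_B = 45.7 × sin(23°) = 17.86 m
total = 95.75 + 17.86 = 114 m

114 m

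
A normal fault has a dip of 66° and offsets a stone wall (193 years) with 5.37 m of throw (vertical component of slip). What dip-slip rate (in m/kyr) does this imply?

30.5 m/kyr

dip-slip = throw / sin(dip) = 5.37 m / sin(66°) = 5.878 m
rate = 5.878 m / 193 years = 0.0305 m/yr = 30.5 m/kyr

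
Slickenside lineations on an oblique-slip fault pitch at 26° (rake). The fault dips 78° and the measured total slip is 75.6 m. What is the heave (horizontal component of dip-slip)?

6.89 m

dip-slip = net slip × sin(rake) = 75.6 m × sin(26°) = 33.14 m
heave = dip-slip × cos(dip) = 33.14 × cos(78°) = 6.89 m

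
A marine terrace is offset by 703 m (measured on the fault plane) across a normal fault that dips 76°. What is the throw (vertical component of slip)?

682 m

throw = dip-slip × sin(dip) = 703 m × sin(76°) = 682 m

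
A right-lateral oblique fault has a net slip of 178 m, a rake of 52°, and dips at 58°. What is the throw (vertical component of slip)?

dip-slip = net slip × sin(rake) = 178 m × sin(52°) = 140.3 m
throw = dip-slip × sin(dip) = 140.3 × sin(58°) = 119 m

119 m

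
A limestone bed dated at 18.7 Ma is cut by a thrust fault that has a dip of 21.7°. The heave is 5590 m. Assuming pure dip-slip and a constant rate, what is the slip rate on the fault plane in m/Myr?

322 m/Myr

dip-slip = heave / cos(dip) = 5590 m / cos(21.7°) = 6016 m
rate = 6016 m / 18.7 Ma = 0.000322 m/yr = 322 m/Myr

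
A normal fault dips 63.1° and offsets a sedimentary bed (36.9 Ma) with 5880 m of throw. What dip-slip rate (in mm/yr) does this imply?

0.179 mm/yr

dip-slip = throw / sin(dip) = 5880 m / sin(63.1°) = 6593 m
rate = 6593 m / 36.9 Ma = 0.000179 m/yr = 0.179 mm/yr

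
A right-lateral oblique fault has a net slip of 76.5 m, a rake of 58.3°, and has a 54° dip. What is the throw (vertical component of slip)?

52.7 m

dip-slip = net slip × sin(rake) = 76.5 m × sin(58.3°) = 65.09 m
throw = dip-slip × sin(dip) = 65.09 × sin(54°) = 52.7 m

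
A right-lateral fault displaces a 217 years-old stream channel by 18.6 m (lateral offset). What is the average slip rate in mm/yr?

rate = 18.6 m / 217 years = 0.0857 m/yr = 85.7 mm/yr

85.7 mm/yr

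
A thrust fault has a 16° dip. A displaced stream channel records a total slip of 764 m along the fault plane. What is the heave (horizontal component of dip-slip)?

734 m

heave = dip-slip × cos(dip) = 764 m × cos(16°) = 734 m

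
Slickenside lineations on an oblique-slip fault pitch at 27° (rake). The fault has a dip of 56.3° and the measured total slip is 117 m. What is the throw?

44.2 m

dip-slip = net slip × sin(rake) = 117 m × sin(27°) = 53.12 m
throw = dip-slip × sin(dip) = 53.12 × sin(56.3°) = 44.2 m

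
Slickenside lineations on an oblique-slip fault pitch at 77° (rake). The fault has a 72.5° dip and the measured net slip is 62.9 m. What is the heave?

18.4 m

dip-slip = net slip × sin(rake) = 62.9 m × sin(77°) = 61.29 m
heave = dip-slip × cos(dip) = 61.29 × cos(72.5°) = 18.4 m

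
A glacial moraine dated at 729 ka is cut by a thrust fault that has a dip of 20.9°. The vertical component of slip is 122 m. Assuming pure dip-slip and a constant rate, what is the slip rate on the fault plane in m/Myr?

dip-slip = throw / sin(dip) = 122 m / sin(20.9°) = 342 m
rate = 342 m / 729 ka = 0.000469 m/yr = 469 m/Myr

469 m/Myr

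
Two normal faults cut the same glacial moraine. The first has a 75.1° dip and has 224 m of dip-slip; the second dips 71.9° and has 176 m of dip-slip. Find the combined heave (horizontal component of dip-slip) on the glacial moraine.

heave_A = 224 × cos(75.1°) = 57.60 m
heave_B = 176 × cos(71.9°) = 54.68 m
total = 57.60 + 54.68 = 112 m

112 m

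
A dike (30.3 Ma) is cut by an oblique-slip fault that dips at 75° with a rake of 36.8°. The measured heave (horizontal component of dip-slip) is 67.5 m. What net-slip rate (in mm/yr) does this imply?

0.0144 mm/yr

dip-slip = heave / cos(dip) = 67.5 / cos(75°) = 260.8 m
net slip = dip-slip / sin(rake) = 260.8 / sin(36.8°) = 435.4 m
rate = 435.4 m / 30.3 Ma = 0.0000144 m/yr = 0.0144 mm/yr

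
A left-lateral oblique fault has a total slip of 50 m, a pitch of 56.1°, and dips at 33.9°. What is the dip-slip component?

dip-slip = net slip × sin(rake) = 50 m × sin(56.1°) = 41.5 m

41.5 m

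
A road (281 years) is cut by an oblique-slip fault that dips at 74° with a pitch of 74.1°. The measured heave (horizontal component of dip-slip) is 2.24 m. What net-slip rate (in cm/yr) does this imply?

3.01 cm/yr

dip-slip = heave / cos(dip) = 2.24 / cos(74°) = 8.127 m
net slip = dip-slip / sin(rake) = 8.127 / sin(74.1°) = 8.450 m
rate = 8.450 m / 281 years = 0.0301 m/yr = 3.01 cm/yr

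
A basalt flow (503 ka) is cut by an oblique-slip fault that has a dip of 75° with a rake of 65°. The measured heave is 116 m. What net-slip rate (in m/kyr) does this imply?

0.983 m/kyr

dip-slip = heave / cos(dip) = 116 / cos(75°) = 448.2 m
net slip = dip-slip / sin(rake) = 448.2 / sin(65°) = 494.5 m
rate = 494.5 m / 503 ka = 0.000983 m/yr = 0.983 m/kyr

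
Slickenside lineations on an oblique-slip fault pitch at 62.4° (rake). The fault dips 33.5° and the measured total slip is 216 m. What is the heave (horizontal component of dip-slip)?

dip-slip = net slip × sin(rake) = 216 m × sin(62.4°) = 191.4 m
heave = dip-slip × cos(dip) = 191.4 × cos(33.5°) = 160 m

160 m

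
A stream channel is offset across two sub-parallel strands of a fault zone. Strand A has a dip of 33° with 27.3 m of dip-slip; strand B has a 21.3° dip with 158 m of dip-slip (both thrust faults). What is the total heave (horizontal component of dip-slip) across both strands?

170 m

heave_A = 27.3 × cos(33°) = 22.90 m
heave_B = 158 × cos(21.3°) = 147.2 m
total = 22.90 + 147.2 = 170 m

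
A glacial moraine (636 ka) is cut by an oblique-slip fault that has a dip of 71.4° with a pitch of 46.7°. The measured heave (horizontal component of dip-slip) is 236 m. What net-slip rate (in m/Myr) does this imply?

dip-slip = heave / cos(dip) = 236 / cos(71.4°) = 739.9 m
net slip = dip-slip / sin(rake) = 739.9 / sin(46.7°) = 1017 m
rate = 1017 m / 636 ka = 0.00160 m/yr = 1600 m/Myr

1600 m/Myr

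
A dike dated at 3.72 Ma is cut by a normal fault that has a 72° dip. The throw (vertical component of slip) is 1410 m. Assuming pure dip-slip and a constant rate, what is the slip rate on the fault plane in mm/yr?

dip-slip = throw / sin(dip) = 1410 m / sin(72°) = 1483 m
rate = 1483 m / 3.72 Ma = 0.000399 m/yr = 0.399 mm/yr

0.399 mm/yr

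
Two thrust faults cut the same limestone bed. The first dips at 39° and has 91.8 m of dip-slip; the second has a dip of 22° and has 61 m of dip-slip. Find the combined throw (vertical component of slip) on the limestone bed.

throw_A = 91.8 × sin(39°) = 57.77 m
throw_B = 61 × sin(22°) = 22.85 m
total = 57.77 + 22.85 = 80.6 m

80.6 m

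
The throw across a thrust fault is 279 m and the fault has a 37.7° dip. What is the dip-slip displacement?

456 m

dip-slip = throw / sin(dip) = 279 / sin(37.7°) = 456 m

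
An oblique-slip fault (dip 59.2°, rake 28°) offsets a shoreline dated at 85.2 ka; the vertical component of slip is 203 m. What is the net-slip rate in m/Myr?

5910 m/Myr

dip-slip = throw / sin(dip) = 203 / sin(59.2°) = 236.3 m
net slip = dip-slip / sin(rake) = 236.3 / sin(28°) = 503.4 m
rate = 503.4 m / 85.2 ka = 0.00591 m/yr = 5910 m/Myr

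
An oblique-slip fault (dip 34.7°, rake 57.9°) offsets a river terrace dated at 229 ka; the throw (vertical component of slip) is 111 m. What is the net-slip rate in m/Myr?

dip-slip = throw / sin(dip) = 111 / sin(34.7°) = 195 m
net slip = dip-slip / sin(rake) = 195 / sin(57.9°) = 230.2 m
rate = 230.2 m / 229 ka = 0.00101 m/yr = 1010 m/Myr

1010 m/Myr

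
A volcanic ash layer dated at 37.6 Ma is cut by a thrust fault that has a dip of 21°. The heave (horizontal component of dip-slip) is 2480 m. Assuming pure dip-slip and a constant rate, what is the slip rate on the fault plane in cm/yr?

0.00706 cm/yr

dip-slip = heave / cos(dip) = 2480 m / cos(21°) = 2656 m
rate = 2656 m / 37.6 Ma = 0.0000706 m/yr = 0.00706 cm/yr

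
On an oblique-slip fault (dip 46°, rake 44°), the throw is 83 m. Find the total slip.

166 m

dip-slip = throw / sin(dip) = 83 / sin(46°) = 115.4 m
net slip = dip-slip / sin(rake) = 115.4 / sin(44°) = 166 m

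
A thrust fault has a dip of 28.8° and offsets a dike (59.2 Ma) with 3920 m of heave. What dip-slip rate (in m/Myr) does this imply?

75.6 m/Myr

dip-slip = heave / cos(dip) = 3920 m / cos(28.8°) = 4473 m
rate = 4473 m / 59.2 Ma = 0.0000756 m/yr = 75.6 m/Myr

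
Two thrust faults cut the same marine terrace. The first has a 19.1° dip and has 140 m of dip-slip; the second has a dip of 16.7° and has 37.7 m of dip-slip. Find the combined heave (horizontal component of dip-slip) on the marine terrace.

heave_A = 140 × cos(19.1°) = 132.3 m
heave_B = 37.7 × cos(16.7°) = 36.11 m
total = 132.3 + 36.11 = 168 m

168 m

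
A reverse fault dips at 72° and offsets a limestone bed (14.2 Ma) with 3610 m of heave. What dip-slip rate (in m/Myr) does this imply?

dip-slip = heave / cos(dip) = 3610 m / cos(72°) = 11680 m
rate = 11680 m / 14.2 Ma = 0.000823 m/yr = 823 m/Myr

823 m/Myr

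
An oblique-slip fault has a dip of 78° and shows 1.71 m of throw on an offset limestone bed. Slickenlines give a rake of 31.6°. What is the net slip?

3.34 m

dip-slip = throw / sin(dip) = 1.71 / sin(78°) = 1.748 m
net slip = dip-slip / sin(rake) = 1.748 / sin(31.6°) = 3.34 m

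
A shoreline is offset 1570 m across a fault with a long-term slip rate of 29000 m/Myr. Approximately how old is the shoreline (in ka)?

54.1 ka

age = offset / rate = 1570 m / (29000 m/Myr) = 54100 yr = 54.1 ka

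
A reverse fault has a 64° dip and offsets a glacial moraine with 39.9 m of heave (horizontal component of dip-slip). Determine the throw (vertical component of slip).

throw = heave × tan(dip) = 39.9 × tan(64°) = 81.8 m

81.8 m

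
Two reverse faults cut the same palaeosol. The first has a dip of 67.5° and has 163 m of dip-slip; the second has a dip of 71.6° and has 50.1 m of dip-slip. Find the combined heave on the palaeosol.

78.2 m

heave_A = 163 × cos(67.5°) = 62.38 m
heave_B = 50.1 × cos(71.6°) = 15.81 m
total = 62.38 + 15.81 = 78.2 m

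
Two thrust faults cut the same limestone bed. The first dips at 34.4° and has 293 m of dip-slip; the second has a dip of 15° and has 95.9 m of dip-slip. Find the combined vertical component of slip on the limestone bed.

throw_A = 293 × sin(34.4°) = 165.5 m
throw_B = 95.9 × sin(15°) = 24.82 m
total = 165.5 + 24.82 = 190 m

190 m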